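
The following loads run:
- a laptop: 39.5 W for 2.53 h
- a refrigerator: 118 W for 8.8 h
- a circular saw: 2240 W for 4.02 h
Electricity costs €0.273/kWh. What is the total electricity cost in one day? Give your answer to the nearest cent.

laptop: 39.5 W × 2.53 h = 100 Wh = 0.09993 kWh
refrigerator: 118 W × 8.8 h = 1,038 Wh = 1.038 kWh
circular saw: 2240 W × 4.02 h = 9,005 Wh = 9.005 kWh
Total energy = 0.09993 + 1.038 + 9.005 = 10.14 kWh
Cost = 10.14 kWh × €0.273 = €2.77

€2.77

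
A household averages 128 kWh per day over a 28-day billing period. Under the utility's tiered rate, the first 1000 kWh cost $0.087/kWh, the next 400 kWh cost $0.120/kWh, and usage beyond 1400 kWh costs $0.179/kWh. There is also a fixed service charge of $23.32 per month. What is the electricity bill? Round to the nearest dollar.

Usage = 128 kWh/day × 28 days = 3584 kWh
First 1000 kWh × $0.087 = $87.00
Next 400 kWh × $0.120 = $48.00
Remaining 2184 kWh × $0.179 = $390.94
Energy charge = $525.94; + service $23.32 = $549.26 ≈ $549

$549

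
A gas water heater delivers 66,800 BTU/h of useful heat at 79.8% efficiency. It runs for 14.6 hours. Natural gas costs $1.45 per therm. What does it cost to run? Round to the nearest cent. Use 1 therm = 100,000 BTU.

$17.72

Heat delivered = 66,800 BTU/h × 14.6 h = 975,280 BTU
Gas input = 975,280 / 0.798 = 1,222,155 BTU
= 1,222,155 / 100,000 = 12.22 therm
Cost = 12.22 × $1.45/therm = $17.72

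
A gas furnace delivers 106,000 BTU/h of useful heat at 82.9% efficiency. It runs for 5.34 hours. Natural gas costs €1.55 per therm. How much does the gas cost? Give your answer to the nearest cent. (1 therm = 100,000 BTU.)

Heat delivered = 106,000 BTU/h × 5.34 h = 566,040 BTU
Gas input = 566,040 / 0.829 = 682,799 BTU
= 682,799 / 100,000 = 6.828 therm
Cost = 6.828 × €1.55/therm = €10.58

€10.58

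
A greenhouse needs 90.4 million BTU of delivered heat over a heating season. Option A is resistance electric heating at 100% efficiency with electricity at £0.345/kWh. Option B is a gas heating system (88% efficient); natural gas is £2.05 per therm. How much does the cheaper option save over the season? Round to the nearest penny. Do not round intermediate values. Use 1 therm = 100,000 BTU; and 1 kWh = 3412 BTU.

£7034.77

Heat load = 90.4 × 10⁶ BTU = 90,400,000 BTU
Gas: input = 90,400,000 / 0.88 = 102,727,273 BTU = 1,027 therm → 1,027 × £2.05 = £2,105.91
Electric: 90,400,000 BTU / 3412 = 26,490 kWh → × £0.345 = £9,140.68
Difference = |£2,105.91 − £9,140.68| = £7,034.77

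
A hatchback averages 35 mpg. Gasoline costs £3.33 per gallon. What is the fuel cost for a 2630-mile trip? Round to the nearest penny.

Fuel = 2630 mi / 35 mpg = 75.14 gal
Cost = 75.14 gal × £3.33/gal = £250.23

£250.23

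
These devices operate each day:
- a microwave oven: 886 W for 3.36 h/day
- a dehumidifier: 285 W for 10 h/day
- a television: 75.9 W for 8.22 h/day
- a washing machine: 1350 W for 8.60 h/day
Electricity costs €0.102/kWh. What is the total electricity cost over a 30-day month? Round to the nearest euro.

microwave oven: 886 W × 3.36 h × 30 d = 89,309 Wh = 89.31 kWh
dehumidifier: 285 W × 10 h × 30 d = 85,500 Wh = 85.5 kWh
television: 75.9 W × 8.22 h × 30 d = 18,717 Wh = 18.72 kWh
washing machine: 1350 W × 8.60 h × 30 d = 348,300 Wh = 348.3 kWh
Total energy = 89.31 + 85.5 + 18.72 + 348.3 = 541.8 kWh
Cost = 541.8 kWh × €0.102 = €55.27 ≈ €55

€55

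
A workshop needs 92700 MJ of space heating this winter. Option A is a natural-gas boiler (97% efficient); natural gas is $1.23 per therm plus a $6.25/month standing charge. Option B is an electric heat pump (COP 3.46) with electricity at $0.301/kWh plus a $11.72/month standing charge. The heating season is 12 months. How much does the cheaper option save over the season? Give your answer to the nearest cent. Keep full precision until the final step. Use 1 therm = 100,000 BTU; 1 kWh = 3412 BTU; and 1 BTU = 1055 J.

$1191.76

Heat load = 92700 MJ = 92,700,000,000 J / 1055 = 87,867,299 BTU
Gas: input = 87,867,299 / 0.97 = 90,584,844 BTU = 905.8 therm → 905.8 × $1.23 = $1,114.19; + 12 × $6.25 standing = $1,189.19
Heat pump: 87,867,299 BTU / 3412 = 25,750 kWh heat; / 3.46 = 7,443 kWh in → × $0.301 = $2,240.31; + 12 × $11.72 standing = $2,380.95
Difference = |$1,189.19 − $2,380.95| = $1,191.76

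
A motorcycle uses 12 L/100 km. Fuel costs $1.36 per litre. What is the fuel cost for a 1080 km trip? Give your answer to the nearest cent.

Fuel = 12 L/100 km × 1080 km / 100 = 129.6 L
Cost = 129.6 L × $1.36/L = $176.26

$176.26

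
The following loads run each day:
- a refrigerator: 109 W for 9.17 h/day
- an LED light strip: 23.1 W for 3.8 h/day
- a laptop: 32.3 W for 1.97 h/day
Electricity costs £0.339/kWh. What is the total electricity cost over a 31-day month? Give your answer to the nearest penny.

refrigerator: 109 W × 9.17 h × 31 d = 30,985 Wh = 30.99 kWh
LED light strip: 23.1 W × 3.8 h × 31 d = 2,721 Wh = 2.721 kWh
laptop: 32.3 W × 1.97 h × 31 d = 1,973 Wh = 1.973 kWh
Total energy = 30.99 + 2.721 + 1.973 = 35.68 kWh
Cost = 35.68 kWh × £0.339 = £12.10

£12.10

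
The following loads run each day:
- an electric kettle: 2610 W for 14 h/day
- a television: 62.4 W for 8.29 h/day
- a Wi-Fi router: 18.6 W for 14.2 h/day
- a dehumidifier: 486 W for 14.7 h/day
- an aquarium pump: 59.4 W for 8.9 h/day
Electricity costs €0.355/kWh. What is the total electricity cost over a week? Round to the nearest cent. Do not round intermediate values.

electric kettle: 2610 W × 14 h × 7 d = 255,780 Wh = 255.8 kWh
television: 62.4 W × 8.29 h × 7 d = 3,621 Wh = 3.621 kWh
Wi-Fi router: 18.6 W × 14.2 h × 7 d = 1,849 Wh = 1.849 kWh
dehumidifier: 486 W × 14.7 h × 7 d = 50,009 Wh = 50.01 kWh
aquarium pump: 59.4 W × 8.9 h × 7 d = 3,701 Wh = 3.701 kWh
Total energy = 255.8 + 3.621 + 1.849 + 50.01 + 3.701 = 315 kWh
Cost = 315 kWh × €0.355 = €111.81

€111.81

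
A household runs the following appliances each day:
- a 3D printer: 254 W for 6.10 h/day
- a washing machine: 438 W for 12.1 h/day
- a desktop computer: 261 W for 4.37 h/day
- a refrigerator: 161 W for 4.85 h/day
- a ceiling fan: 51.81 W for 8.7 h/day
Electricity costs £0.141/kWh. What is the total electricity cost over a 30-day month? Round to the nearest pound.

3D printer: 254 W × 6.10 h × 30 d = 46,482 Wh = 46.48 kWh
washing machine: 438 W × 12.1 h × 30 d = 158,994 Wh = 159 kWh
desktop computer: 261 W × 4.37 h × 30 d = 34,217 Wh = 34.22 kWh
refrigerator: 161 W × 4.85 h × 30 d = 23,425 Wh = 23.43 kWh
ceiling fan: 51.81 W × 8.7 h × 30 d = 13,522 Wh = 13.52 kWh
Total energy = 46.48 + 159 + 34.22 + 23.43 + 13.52 = 276.6 kWh
Cost = 276.6 kWh × £0.141 = £39.01 ≈ £39

£39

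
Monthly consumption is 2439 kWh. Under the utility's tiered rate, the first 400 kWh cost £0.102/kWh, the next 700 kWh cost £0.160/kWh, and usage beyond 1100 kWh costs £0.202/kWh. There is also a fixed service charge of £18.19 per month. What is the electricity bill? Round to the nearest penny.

First 400 kWh × £0.102 = £40.80
Next 700 kWh × £0.160 = £112.00
Remaining 1339 kWh × £0.202 = £270.48
Energy charge = £423.28; + service £18.19 = £441.47

£441.47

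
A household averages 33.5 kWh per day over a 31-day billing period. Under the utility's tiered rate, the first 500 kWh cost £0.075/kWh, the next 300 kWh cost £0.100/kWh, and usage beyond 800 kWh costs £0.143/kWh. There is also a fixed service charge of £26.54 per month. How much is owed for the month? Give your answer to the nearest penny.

£128.15

Usage = 33.5 kWh/day × 31 days = 1038.5 kWh
First 500 kWh × £0.075 = £37.50
Next 300 kWh × £0.100 = £30.00
Remaining 238.5 kWh × £0.143 = £34.11
Energy charge = £101.61; + service £26.54 = £128.15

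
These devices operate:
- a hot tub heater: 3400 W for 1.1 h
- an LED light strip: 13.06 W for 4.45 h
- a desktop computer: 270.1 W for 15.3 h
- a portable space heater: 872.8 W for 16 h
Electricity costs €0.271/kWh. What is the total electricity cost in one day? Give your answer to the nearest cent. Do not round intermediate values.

€5.93

hot tub heater: 3400 W × 1.1 h = 3,740 Wh = 3.74 kWh
LED light strip: 13.06 W × 4.45 h = 58 Wh = 0.05812 kWh
desktop computer: 270.1 W × 15.3 h = 4,133 Wh = 4.133 kWh
portable space heater: 872.8 W × 16 h = 13,965 Wh = 13.96 kWh
Total energy = 3.74 + 0.05812 + 4.133 + 13.96 = 21.9 kWh
Cost = 21.9 kWh × €0.271 = €5.93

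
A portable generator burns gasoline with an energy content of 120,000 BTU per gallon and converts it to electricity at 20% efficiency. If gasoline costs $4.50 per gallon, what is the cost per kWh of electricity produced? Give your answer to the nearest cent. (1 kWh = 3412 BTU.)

$0.64

Electrical output per gallon = 120,000 BTU × 0.20 / 3412 BTU/kWh = 7.034 kWh
Cost per kWh = $4.50 / 7.034 kWh = $0.640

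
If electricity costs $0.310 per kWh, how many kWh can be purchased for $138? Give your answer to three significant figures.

445 kWh

$138 / $0.310 per kWh = 445.2 kWh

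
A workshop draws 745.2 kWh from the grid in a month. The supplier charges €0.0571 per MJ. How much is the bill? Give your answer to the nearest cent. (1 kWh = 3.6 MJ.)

745.2 kWh × (3.6 MJ/kWh) = 2,683 MJ
Cost = 2,683 MJ × €0.0571/MJ = €153.18

€153.18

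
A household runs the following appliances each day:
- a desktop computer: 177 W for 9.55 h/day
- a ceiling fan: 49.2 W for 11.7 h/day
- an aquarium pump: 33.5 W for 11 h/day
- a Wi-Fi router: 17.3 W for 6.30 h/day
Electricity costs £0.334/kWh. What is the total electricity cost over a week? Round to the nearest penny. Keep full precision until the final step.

desktop computer: 177 W × 9.55 h × 7 d = 11,832 Wh = 11.83 kWh
ceiling fan: 49.2 W × 11.7 h × 7 d = 4,029 Wh = 4.029 kWh
aquarium pump: 33.5 W × 11 h × 7 d = 2,580 Wh = 2.579 kWh
Wi-Fi router: 17.3 W × 6.30 h × 7 d = 763 Wh = 0.7629 kWh
Total energy = 11.83 + 4.029 + 2.579 + 0.7629 = 19.2 kWh
Cost = 19.2 kWh × £0.334 = £6.41

£6.41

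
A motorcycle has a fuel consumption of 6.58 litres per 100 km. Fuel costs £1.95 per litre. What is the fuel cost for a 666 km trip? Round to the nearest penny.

Fuel = 6.58 L/100 km × 666 km / 100 = 43.82 L
Cost = 43.82 L × £1.95/L = £85.45

£85.45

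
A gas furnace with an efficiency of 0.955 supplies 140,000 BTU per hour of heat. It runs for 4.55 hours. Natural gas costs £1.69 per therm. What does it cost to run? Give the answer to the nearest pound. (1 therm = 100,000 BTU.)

Heat delivered = 140,000 BTU/h × 4.55 h = 637,000 BTU
Gas input = 637,000 / 0.955 = 667,016 BTU
= 667,016 / 100,000 = 6.67 therm
Cost = 6.67 × £1.69/therm = £11.27 ≈ £11

£11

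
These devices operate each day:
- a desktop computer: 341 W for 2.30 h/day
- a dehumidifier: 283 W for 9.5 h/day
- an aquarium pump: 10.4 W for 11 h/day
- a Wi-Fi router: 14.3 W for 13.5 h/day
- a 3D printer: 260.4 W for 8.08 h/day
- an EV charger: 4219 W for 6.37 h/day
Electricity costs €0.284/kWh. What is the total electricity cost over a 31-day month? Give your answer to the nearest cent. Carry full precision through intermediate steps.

desktop computer: 341 W × 2.30 h × 31 d = 24,313 Wh = 24.31 kWh
dehumidifier: 283 W × 9.5 h × 31 d = 83,344 Wh = 83.34 kWh
aquarium pump: 10.4 W × 11 h × 31 d = 3,546 Wh = 3.546 kWh
Wi-Fi router: 14.3 W × 13.5 h × 31 d = 5,985 Wh = 5.985 kWh
3D printer: 260.4 W × 8.08 h × 31 d = 65,225 Wh = 65.22 kWh
EV charger: 4219 W × 6.37 h × 31 d = 833,126 Wh = 833.1 kWh
Total energy = 24.31 + 83.34 + 3.546 + 5.985 + 65.22 + 833.1 = 1,016 kWh
Cost = 1,016 kWh × €0.284 = €288.41

€288.41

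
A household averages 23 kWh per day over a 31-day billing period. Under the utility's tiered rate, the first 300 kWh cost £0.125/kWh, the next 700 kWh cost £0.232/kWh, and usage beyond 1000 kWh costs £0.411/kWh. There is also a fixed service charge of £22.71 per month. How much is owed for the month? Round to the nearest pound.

Usage = 23 kWh/day × 31 days = 713 kWh
First 300 kWh × £0.125 = £37.50
Next 413 kWh × £0.232 = £95.82
Remaining tier: 0 kWh (not reached)
Energy charge = £133.32; + service £22.71 = £156.03 ≈ £156

£156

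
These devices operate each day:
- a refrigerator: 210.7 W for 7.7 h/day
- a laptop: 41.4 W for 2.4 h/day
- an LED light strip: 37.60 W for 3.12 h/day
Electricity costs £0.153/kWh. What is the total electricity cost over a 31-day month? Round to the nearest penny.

refrigerator: 210.7 W × 7.7 h × 31 d = 50,294 Wh = 50.29 kWh
laptop: 41.4 W × 2.4 h × 31 d = 3,080 Wh = 3.08 kWh
LED light strip: 37.60 W × 3.12 h × 31 d = 3,637 Wh = 3.637 kWh
Total energy = 50.29 + 3.08 + 3.637 = 57.01 kWh
Cost = 57.01 kWh × £0.153 = £8.72

£8.72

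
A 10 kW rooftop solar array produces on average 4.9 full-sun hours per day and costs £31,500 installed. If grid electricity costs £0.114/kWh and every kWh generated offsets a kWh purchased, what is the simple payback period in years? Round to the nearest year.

Daily generation = 10 kW × 4.9 h = 49 kWh
Annual generation = 49 × 365 = 17885 kWh
Annual savings = 17885 × £0.114 = £2,038.89
Payback = £31,500 / £2,038.89 = 15.4 years

15 years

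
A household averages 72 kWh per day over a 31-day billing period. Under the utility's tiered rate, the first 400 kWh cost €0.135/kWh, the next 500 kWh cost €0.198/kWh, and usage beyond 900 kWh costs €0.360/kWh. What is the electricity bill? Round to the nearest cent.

€632.52

Usage = 72 kWh/day × 31 days = 2232 kWh
First 400 kWh × €0.135 = €54.00
Next 500 kWh × €0.198 = €99.00
Remaining 1332 kWh × €0.360 = €479.52
Total = €632.52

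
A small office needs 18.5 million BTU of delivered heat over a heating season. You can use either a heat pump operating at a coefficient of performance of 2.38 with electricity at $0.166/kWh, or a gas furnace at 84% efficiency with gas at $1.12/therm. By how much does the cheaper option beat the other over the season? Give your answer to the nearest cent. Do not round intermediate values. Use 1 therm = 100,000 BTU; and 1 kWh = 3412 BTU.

Heat load = 18.5 × 10⁶ BTU = 18,500,000 BTU
Gas: input = 18,500,000 / 0.84 = 22,023,810 BTU = 220.2 therm → 220.2 × $1.12 = $246.67
Heat pump: 18,500,000 BTU / 3412 = 5,422 kWh heat; / 2.38 = 2,278 kWh in → × $0.166 = $378.18
Difference = |$246.67 − $378.18| = $131.51

$131.51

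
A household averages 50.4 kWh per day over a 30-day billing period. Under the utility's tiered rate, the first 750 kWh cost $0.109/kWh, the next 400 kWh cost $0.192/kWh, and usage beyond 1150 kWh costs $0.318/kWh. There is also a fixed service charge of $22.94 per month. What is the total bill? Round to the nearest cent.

$296.61

Usage = 50.4 kWh/day × 30 days = 1512 kWh
First 750 kWh × $0.109 = $81.75
Next 400 kWh × $0.192 = $76.80
Remaining 362 kWh × $0.318 = $115.12
Energy charge = $273.67; + service $22.94 = $296.61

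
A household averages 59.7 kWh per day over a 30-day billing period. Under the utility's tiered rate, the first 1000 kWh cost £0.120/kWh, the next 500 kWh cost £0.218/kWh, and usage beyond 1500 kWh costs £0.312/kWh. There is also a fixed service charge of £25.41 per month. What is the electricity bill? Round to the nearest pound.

£345

Usage = 59.7 kWh/day × 30 days = 1791 kWh
First 1000 kWh × £0.120 = £120.00
Next 500 kWh × £0.218 = £109.00
Remaining 291 kWh × £0.312 = £90.79
Energy charge = £319.79; + service £25.41 = £345.20 ≈ £345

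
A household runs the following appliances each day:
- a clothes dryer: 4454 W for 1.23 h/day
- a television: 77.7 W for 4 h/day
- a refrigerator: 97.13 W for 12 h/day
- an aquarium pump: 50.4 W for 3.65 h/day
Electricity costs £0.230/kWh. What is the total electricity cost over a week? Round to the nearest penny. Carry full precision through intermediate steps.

£11.49

clothes dryer: 4454 W × 1.23 h × 7 d = 38,349 Wh = 38.35 kWh
television: 77.7 W × 4 h × 7 d = 2,176 Wh = 2.176 kWh
refrigerator: 97.13 W × 12 h × 7 d = 8,159 Wh = 8.159 kWh
aquarium pump: 50.4 W × 3.65 h × 7 d = 1,288 Wh = 1.288 kWh
Total energy = 38.35 + 2.176 + 8.159 + 1.288 = 49.97 kWh
Cost = 49.97 kWh × £0.230 = £11.49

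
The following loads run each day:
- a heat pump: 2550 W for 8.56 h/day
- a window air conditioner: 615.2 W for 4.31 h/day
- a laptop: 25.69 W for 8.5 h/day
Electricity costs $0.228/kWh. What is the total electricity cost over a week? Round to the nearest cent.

$39.42

heat pump: 2550 W × 8.56 h × 7 d = 152,796 Wh = 152.8 kWh
window air conditioner: 615.2 W × 4.31 h × 7 d = 18,561 Wh = 18.56 kWh
laptop: 25.69 W × 8.5 h × 7 d = 1,529 Wh = 1.529 kWh
Total energy = 152.8 + 18.56 + 1.529 = 172.9 kWh
Cost = 172.9 kWh × $0.228 = $39.42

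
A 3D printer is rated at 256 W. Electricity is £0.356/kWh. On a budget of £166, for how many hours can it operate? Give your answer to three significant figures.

Energy budget = £166 / £0.356 per kWh = 466.3 kWh = 466,292 Wh
Runtime = 466,292 Wh / 256 W = 1,821 h

1820 h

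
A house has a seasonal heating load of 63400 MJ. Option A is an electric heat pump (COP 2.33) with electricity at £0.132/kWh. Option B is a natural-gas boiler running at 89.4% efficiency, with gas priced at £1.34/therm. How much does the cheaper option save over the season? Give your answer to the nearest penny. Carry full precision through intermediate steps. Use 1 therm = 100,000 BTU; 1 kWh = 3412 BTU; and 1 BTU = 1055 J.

£97.06

Heat load = 63400 MJ = 63,400,000,000 J / 1055 = 60,094,787 BTU
Gas: input = 60,094,787 / 0.894 = 67,220,119 BTU = 672.2 therm → 672.2 × £1.34 = £900.75
Heat pump: 60,094,787 BTU / 3412 = 17,610 kWh heat; / 2.33 = 7,559 kWh in → × £0.132 = £997.81
Difference = |£900.75 − £997.81| = £97.06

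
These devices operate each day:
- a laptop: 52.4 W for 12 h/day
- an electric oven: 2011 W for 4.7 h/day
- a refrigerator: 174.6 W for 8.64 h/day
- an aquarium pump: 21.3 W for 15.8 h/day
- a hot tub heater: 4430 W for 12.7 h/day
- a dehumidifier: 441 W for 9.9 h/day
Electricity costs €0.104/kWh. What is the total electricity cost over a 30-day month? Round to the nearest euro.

laptop: 52.4 W × 12 h × 30 d = 18,864 Wh = 18.86 kWh
electric oven: 2011 W × 4.7 h × 30 d = 283,551 Wh = 283.6 kWh
refrigerator: 174.6 W × 8.64 h × 30 d = 45,256 Wh = 45.26 kWh
aquarium pump: 21.3 W × 15.8 h × 30 d = 10,096 Wh = 10.1 kWh
hot tub heater: 4430 W × 12.7 h × 30 d = 1,687,830 Wh = 1,688 kWh
dehumidifier: 441 W × 9.9 h × 30 d = 130,977 Wh = 131 kWh
Total energy = 18.86 + 283.6 + 45.26 + 10.1 + 1,688 + 131 = 2,177 kWh
Cost = 2,177 kWh × €0.104 = €226.36 ≈ €226

€226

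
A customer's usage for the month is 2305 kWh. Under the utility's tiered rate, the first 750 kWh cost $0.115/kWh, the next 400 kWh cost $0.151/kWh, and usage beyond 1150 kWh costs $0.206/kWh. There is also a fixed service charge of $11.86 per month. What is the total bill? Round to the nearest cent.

$396.44

First 750 kWh × $0.115 = $86.25
Next 400 kWh × $0.151 = $60.40
Remaining 1155 kWh × $0.206 = $237.93
Energy charge = $384.58; + service $11.86 = $396.44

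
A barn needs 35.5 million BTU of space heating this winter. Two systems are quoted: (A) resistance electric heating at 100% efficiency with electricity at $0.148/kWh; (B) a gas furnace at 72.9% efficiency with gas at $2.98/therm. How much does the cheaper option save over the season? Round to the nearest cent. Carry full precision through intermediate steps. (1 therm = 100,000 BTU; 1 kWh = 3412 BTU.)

$88.69

Heat load = 35.5 × 10⁶ BTU = 35,500,000 BTU
Gas: input = 35,500,000 / 0.729 = 48,696,845 BTU = 487 therm → 487 × $2.98 = $1,451.17
Electric: 35,500,000 BTU / 3412 = 10,400 kWh → × $0.148 = $1,539.86
Difference = |$1,451.17 − $1,539.86| = $88.69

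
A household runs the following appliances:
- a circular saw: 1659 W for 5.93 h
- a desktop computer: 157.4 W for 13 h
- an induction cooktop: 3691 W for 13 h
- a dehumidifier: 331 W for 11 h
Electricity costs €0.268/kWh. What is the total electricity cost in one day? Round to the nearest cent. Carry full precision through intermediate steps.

€17.02

circular saw: 1659 W × 5.93 h = 9,838 Wh = 9.838 kWh
desktop computer: 157.4 W × 13 h = 2,046 Wh = 2.046 kWh
induction cooktop: 3691 W × 13 h = 47,983 Wh = 47.98 kWh
dehumidifier: 331 W × 11 h = 3,641 Wh = 3.641 kWh
Total energy = 9.838 + 2.046 + 47.98 + 3.641 = 63.51 kWh
Cost = 63.51 kWh × €0.268 = €17.02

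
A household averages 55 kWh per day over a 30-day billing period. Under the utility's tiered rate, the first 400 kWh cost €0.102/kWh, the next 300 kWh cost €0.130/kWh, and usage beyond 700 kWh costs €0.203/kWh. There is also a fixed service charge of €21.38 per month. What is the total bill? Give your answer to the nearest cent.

€294.03

Usage = 55 kWh/day × 30 days = 1650 kWh
First 400 kWh × €0.102 = €40.80
Next 300 kWh × €0.130 = €39.00
Remaining 950 kWh × €0.203 = €192.85
Energy charge = €272.65; + service €21.38 = €294.03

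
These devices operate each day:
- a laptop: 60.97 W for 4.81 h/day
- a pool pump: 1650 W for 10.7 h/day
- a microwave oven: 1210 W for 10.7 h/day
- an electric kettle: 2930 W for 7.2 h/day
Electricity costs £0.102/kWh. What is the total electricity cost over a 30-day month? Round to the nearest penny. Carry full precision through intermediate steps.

laptop: 60.97 W × 4.81 h × 30 d = 8,798 Wh = 8.798 kWh
pool pump: 1650 W × 10.7 h × 30 d = 529,650 Wh = 529.6 kWh
microwave oven: 1210 W × 10.7 h × 30 d = 388,410 Wh = 388.4 kWh
electric kettle: 2930 W × 7.2 h × 30 d = 632,880 Wh = 632.9 kWh
Total energy = 8.798 + 529.6 + 388.4 + 632.9 = 1,560 kWh
Cost = 1,560 kWh × £0.102 = £159.09

£159.09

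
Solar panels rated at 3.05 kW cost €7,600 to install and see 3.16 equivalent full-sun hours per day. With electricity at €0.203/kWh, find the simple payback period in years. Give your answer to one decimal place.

Daily generation = 3.05 kW × 3.16 h = 9.638 kWh
Annual generation = 9.638 × 365 = 3517.9 kWh
Annual savings = 3517.9 × €0.203 = €714.13
Payback = €7,600 / €714.13 = 10.6 years

10.6 years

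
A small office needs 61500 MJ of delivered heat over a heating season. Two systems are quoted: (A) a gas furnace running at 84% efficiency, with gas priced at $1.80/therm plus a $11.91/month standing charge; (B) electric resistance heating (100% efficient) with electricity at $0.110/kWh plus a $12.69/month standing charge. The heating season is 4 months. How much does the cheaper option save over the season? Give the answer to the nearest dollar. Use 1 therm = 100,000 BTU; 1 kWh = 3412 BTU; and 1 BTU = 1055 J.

$633

Heat load = 61500 MJ = 61,500,000,000 J / 1055 = 58,293,839 BTU
Gas: input = 58,293,839 / 0.84 = 69,397,427 BTU = 694 therm → 694 × $1.80 = $1,249.15; + 4 × $11.91 standing = $1,296.79
Electric: 58,293,839 BTU / 3412 = 17,080 kWh → × $0.110 = $1,879.34; + 4 × $12.69 standing = $1,930.10
Difference = |$1,296.79 − $1,930.10| = $633.31 ≈ $633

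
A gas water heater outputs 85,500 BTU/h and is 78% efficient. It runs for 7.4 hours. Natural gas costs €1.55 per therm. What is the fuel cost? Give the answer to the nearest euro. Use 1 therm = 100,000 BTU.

€13

Heat delivered = 85,500 BTU/h × 7.4 h = 632,700 BTU
Gas input = 632,700 / 0.78 = 811,154 BTU
= 811,154 / 100,000 = 8.112 therm
Cost = 8.112 × €1.55/therm = €12.57 ≈ €13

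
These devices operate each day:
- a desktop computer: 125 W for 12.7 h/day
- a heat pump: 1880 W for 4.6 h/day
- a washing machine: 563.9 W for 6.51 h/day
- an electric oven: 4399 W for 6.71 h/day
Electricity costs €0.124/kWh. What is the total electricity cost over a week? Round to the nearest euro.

desktop computer: 125 W × 12.7 h × 7 d = 11,112 Wh = 11.11 kWh
heat pump: 1880 W × 4.6 h × 7 d = 60,536 Wh = 60.54 kWh
washing machine: 563.9 W × 6.51 h × 7 d = 25,697 Wh = 25.7 kWh
electric oven: 4399 W × 6.71 h × 7 d = 206,621 Wh = 206.6 kWh
Total energy = 11.11 + 60.54 + 25.7 + 206.6 = 304 kWh
Cost = 304 kWh × €0.124 = €37.69 ≈ €38

€38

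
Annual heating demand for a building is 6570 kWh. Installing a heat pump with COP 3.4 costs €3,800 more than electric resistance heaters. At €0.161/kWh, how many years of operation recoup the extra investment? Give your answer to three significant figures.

Resistance: 6570 kWh × €0.161 = €1,057.77/yr
Heat pump: 6570 / 3.4 = 1932 kWh in → × €0.161 = €311.11/yr
Annual savings = €746.66
Payback = €3,800 / €746.66 = 5.09 years

5.09 years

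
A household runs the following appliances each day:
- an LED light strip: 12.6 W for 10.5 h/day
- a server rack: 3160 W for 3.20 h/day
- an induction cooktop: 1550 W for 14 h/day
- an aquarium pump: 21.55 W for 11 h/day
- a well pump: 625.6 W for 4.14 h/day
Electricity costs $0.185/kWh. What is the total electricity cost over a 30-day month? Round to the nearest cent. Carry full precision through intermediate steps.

$192.98

LED light strip: 12.6 W × 10.5 h × 30 d = 3,969 Wh = 3.969 kWh
server rack: 3160 W × 3.20 h × 30 d = 303,360 Wh = 303.4 kWh
induction cooktop: 1550 W × 14 h × 30 d = 651,000 Wh = 651 kWh
aquarium pump: 21.55 W × 11 h × 30 d = 7,112 Wh = 7.112 kWh
well pump: 625.6 W × 4.14 h × 30 d = 77,700 Wh = 77.7 kWh
Total energy = 3.969 + 303.4 + 651 + 7.112 + 77.7 = 1,043 kWh
Cost = 1,043 kWh × $0.185 = $192.98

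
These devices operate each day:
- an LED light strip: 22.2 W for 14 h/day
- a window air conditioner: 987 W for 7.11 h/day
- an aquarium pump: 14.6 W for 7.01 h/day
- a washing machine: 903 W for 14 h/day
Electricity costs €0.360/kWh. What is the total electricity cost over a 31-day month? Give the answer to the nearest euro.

€224

LED light strip: 22.2 W × 14 h × 31 d = 9,635 Wh = 9.635 kWh
window air conditioner: 987 W × 7.11 h × 31 d = 217,545 Wh = 217.5 kWh
aquarium pump: 14.6 W × 7.01 h × 31 d = 3,173 Wh = 3.173 kWh
washing machine: 903 W × 14 h × 31 d = 391,902 Wh = 391.9 kWh
Total energy = 9.635 + 217.5 + 3.173 + 391.9 = 622.3 kWh
Cost = 622.3 kWh × €0.360 = €224.01 ≈ €224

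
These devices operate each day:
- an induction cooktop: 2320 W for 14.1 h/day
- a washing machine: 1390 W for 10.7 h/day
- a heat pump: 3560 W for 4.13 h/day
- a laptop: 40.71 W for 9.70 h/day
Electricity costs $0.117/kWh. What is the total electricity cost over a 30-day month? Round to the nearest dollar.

$220

induction cooktop: 2320 W × 14.1 h × 30 d = 981,360 Wh = 981.4 kWh
washing machine: 1390 W × 10.7 h × 30 d = 446,190 Wh = 446.2 kWh
heat pump: 3560 W × 4.13 h × 30 d = 441,084 Wh = 441.1 kWh
laptop: 40.71 W × 9.70 h × 30 d = 11,847 Wh = 11.85 kWh
Total energy = 981.4 + 446.2 + 441.1 + 11.85 = 1,880 kWh
Cost = 1,880 kWh × $0.117 = $220.02 ≈ $220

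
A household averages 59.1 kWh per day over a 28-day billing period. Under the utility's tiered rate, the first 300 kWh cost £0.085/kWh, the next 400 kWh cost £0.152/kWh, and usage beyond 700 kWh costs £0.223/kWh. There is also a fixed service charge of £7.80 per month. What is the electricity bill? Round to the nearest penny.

£307.02

Usage = 59.1 kWh/day × 28 days = 1654.8 kWh
First 300 kWh × £0.085 = £25.50
Next 400 kWh × £0.152 = £60.80
Remaining 954.8 kWh × £0.223 = £212.92
Energy charge = £299.22; + service £7.80 = £307.02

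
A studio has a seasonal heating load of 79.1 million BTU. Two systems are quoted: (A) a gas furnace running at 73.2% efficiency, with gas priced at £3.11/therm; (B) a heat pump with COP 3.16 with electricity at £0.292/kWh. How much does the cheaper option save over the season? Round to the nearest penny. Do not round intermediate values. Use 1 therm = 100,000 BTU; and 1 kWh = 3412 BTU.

Heat load = 79.1 × 10⁶ BTU = 79,100,000 BTU
Gas: input = 79,100,000 / 0.732 = 108,060,109 BTU = 1,081 therm → 1,081 × £3.11 = £3,360.67
Heat pump: 79,100,000 BTU / 3412 = 23,180 kWh heat; / 3.16 = 7,336 kWh in → × £0.292 = £2,142.22
Difference = |£3,360.67 − £2,142.22| = £1,218.45

£1218.45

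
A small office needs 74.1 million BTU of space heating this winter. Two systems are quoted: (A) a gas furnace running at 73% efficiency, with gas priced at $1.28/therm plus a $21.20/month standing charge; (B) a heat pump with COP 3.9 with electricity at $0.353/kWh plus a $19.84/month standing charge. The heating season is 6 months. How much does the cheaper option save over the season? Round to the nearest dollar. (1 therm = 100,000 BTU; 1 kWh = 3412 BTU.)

Heat load = 74.1 × 10⁶ BTU = 74,100,000 BTU
Gas: input = 74,100,000 / 0.73 = 101,506,849 BTU = 1,015 therm → 1,015 × $1.28 = $1,299.29; + 6 × $21.20 standing = $1,426.49
Heat pump: 74,100,000 BTU / 3412 = 21,720 kWh heat; / 3.9 = 5,569 kWh in → × $0.353 = $1,965.71; + 6 × $19.84 standing = $2,084.75
Difference = |$1,426.49 − $2,084.75| = $658.26 ≈ $658

$658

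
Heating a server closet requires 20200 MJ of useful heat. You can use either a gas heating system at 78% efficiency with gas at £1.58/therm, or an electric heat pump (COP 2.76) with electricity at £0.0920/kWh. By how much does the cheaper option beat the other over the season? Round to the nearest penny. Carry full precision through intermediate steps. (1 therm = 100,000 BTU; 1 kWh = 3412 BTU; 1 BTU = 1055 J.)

£200.79

Heat load = 20200 MJ = 20,200,000,000 J / 1055 = 19,146,919 BTU
Gas: input = 19,146,919 / 0.780 = 24,547,333 BTU = 245.5 therm → 245.5 × £1.58 = £387.85
Heat pump: 19,146,919 BTU / 3412 = 5,612 kWh heat; / 2.76 = 2,033 kWh in → × £0.0920 = £187.05
Difference = |£387.85 − £187.05| = £200.79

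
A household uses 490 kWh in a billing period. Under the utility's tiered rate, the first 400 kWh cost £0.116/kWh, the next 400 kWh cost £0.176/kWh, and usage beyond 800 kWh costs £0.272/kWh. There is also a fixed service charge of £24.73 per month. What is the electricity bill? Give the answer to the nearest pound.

£87

First 400 kWh × £0.116 = £46.40
Next 90 kWh × £0.176 = £15.84
Remaining tier: 0 kWh (not reached)
Energy charge = £62.24; + service £24.73 = £86.97 ≈ £87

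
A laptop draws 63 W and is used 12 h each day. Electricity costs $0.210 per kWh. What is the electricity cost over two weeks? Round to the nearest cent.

Energy = 63 W × 12 h/day × 14 days = 10,584 Wh = 10.58 kWh
Cost = 10.58 kWh × $0.210/kWh = $2.22

$2.22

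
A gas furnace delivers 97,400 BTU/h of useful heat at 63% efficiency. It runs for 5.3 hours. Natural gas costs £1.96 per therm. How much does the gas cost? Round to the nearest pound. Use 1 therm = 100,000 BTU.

Heat delivered = 97,400 BTU/h × 5.3 h = 516,220 BTU
Gas input = 516,220 / 0.63 = 819,397 BTU
= 819,397 / 100,000 = 8.194 therm
Cost = 8.194 × £1.96/therm = £16.06 ≈ £16

£16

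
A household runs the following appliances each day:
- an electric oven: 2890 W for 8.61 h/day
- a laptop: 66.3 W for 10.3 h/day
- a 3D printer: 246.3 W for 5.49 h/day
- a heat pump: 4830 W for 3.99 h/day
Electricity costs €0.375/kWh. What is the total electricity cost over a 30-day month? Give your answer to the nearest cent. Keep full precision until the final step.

€519.63

electric oven: 2890 W × 8.61 h × 30 d = 746,487 Wh = 746.5 kWh
laptop: 66.3 W × 10.3 h × 30 d = 20,487 Wh = 20.49 kWh
3D printer: 246.3 W × 5.49 h × 30 d = 40,566 Wh = 40.57 kWh
heat pump: 4830 W × 3.99 h × 30 d = 578,151 Wh = 578.2 kWh
Total energy = 746.5 + 20.49 + 40.57 + 578.2 = 1,386 kWh
Cost = 1,386 kWh × €0.375 = €519.63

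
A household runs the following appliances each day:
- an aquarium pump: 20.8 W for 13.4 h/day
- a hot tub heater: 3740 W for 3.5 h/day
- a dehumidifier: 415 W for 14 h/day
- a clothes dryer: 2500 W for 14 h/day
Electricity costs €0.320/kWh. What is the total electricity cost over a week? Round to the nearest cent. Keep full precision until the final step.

aquarium pump: 20.8 W × 13.4 h × 7 d = 1,951 Wh = 1.951 kWh
hot tub heater: 3740 W × 3.5 h × 7 d = 91,630 Wh = 91.63 kWh
dehumidifier: 415 W × 14 h × 7 d = 40,670 Wh = 40.67 kWh
clothes dryer: 2500 W × 14 h × 7 d = 245,000 Wh = 245 kWh
Total energy = 1.951 + 91.63 + 40.67 + 245 = 379.3 kWh
Cost = 379.3 kWh × €0.320 = €121.36

€121.36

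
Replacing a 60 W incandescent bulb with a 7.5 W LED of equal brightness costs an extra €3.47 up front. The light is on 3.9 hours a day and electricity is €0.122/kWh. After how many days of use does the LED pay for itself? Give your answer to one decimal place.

Power saved = 60 − 7.5 = 52.5 W
Daily energy saved = 52.5 W × 3.9 h = 204.8 Wh = 0.20475 kWh
Daily savings = 0.20475 × €0.122 = €0.0250
Payback = €3.47 / €0.0250 per day = 138.9 days

138.9 days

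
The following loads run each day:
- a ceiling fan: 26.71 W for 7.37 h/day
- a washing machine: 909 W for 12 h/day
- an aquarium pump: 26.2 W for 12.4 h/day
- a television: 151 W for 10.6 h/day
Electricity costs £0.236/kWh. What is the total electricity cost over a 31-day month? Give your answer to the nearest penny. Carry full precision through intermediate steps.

£95.33

ceiling fan: 26.71 W × 7.37 h × 31 d = 6,102 Wh = 6.102 kWh
washing machine: 909 W × 12 h × 31 d = 338,148 Wh = 338.1 kWh
aquarium pump: 26.2 W × 12.4 h × 31 d = 10,071 Wh = 10.07 kWh
television: 151 W × 10.6 h × 31 d = 49,619 Wh = 49.62 kWh
Total energy = 6.102 + 338.1 + 10.07 + 49.62 = 403.9 kWh
Cost = 403.9 kWh × £0.236 = £95.33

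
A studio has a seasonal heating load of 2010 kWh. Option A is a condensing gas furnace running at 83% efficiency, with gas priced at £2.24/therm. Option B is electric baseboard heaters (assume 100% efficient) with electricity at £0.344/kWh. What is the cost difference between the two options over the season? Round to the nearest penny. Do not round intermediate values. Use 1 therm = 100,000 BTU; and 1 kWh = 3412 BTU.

£506.35

Heat load = 2010 kWh × 3412 = 6,858,120 BTU
Gas: input = 6,858,120 / 0.83 = 8,262,795 BTU = 82.63 therm → 82.63 × £2.24 = £185.09
Electric: 6,858,120 BTU / 3412 = 2,010 kWh → × £0.344 = £691.44
Difference = |£185.09 − £691.44| = £506.35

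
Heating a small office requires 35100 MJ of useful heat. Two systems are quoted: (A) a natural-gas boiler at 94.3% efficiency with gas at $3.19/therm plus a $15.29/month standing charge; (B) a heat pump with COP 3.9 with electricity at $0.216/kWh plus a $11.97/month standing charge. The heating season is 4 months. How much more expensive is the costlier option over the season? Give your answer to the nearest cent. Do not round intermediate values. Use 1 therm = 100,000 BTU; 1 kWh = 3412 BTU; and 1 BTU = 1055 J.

$598.70

Heat load = 35100 MJ = 35,100,000,000 J / 1055 = 33,270,142 BTU
Gas: input = 33,270,142 / 0.943 = 35,281,169 BTU = 352.8 therm → 352.8 × $3.19 = $1,125.47; + 4 × $15.29 standing = $1,186.63
Heat pump: 33,270,142 BTU / 3412 = 9,751 kWh heat; / 3.9 = 2,500 kWh in → × $0.216 = $540.05; + 4 × $11.97 standing = $587.93
Difference = |$1,186.63 − $587.93| = $598.70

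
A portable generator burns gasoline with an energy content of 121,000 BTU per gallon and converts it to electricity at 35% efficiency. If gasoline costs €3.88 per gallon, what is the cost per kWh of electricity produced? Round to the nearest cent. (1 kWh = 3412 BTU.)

€0.31

Electrical output per gallon = 121,000 BTU × 0.35 / 3412 BTU/kWh = 12.41 kWh
Cost per kWh = €3.88 / 12.41 kWh = €0.313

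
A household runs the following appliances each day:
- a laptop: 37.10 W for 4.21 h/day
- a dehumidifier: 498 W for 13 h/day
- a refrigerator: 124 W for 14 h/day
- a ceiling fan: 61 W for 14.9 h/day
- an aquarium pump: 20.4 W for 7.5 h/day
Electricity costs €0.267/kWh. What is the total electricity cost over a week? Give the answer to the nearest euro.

€18

laptop: 37.10 W × 4.21 h × 7 d = 1,093 Wh = 1.093 kWh
dehumidifier: 498 W × 13 h × 7 d = 45,318 Wh = 45.32 kWh
refrigerator: 124 W × 14 h × 7 d = 12,152 Wh = 12.15 kWh
ceiling fan: 61 W × 14.9 h × 7 d = 6,362 Wh = 6.362 kWh
aquarium pump: 20.4 W × 7.5 h × 7 d = 1,071 Wh = 1.071 kWh
Total energy = 1.093 + 45.32 + 12.15 + 6.362 + 1.071 = 66 kWh
Cost = 66 kWh × €0.267 = €17.62 ≈ €18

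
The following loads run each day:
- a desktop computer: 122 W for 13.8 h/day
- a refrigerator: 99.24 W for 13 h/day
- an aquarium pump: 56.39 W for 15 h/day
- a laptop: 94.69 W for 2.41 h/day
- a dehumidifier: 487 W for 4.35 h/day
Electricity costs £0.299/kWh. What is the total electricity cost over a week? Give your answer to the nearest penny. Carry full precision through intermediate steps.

£12.91

desktop computer: 122 W × 13.8 h × 7 d = 11,785 Wh = 11.79 kWh
refrigerator: 99.24 W × 13 h × 7 d = 9,031 Wh = 9.031 kWh
aquarium pump: 56.39 W × 15 h × 7 d = 5,921 Wh = 5.921 kWh
laptop: 94.69 W × 2.41 h × 7 d = 1,597 Wh = 1.597 kWh
dehumidifier: 487 W × 4.35 h × 7 d = 14,829 Wh = 14.83 kWh
Total energy = 11.79 + 9.031 + 5.921 + 1.597 + 14.83 = 43.16 kWh
Cost = 43.16 kWh × £0.299 = £12.91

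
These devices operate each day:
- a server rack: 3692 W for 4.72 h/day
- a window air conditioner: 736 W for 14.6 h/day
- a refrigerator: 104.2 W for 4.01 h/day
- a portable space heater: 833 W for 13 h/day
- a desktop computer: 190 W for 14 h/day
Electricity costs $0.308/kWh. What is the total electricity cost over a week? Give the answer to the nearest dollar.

$91

server rack: 3692 W × 4.72 h × 7 d = 121,984 Wh = 122 kWh
window air conditioner: 736 W × 14.6 h × 7 d = 75,219 Wh = 75.22 kWh
refrigerator: 104.2 W × 4.01 h × 7 d = 2,925 Wh = 2.925 kWh
portable space heater: 833 W × 13 h × 7 d = 75,803 Wh = 75.8 kWh
desktop computer: 190 W × 14 h × 7 d = 18,620 Wh = 18.62 kWh
Total energy = 122 + 75.22 + 2.925 + 75.8 + 18.62 = 294.6 kWh
Cost = 294.6 kWh × $0.308 = $90.72 ≈ $91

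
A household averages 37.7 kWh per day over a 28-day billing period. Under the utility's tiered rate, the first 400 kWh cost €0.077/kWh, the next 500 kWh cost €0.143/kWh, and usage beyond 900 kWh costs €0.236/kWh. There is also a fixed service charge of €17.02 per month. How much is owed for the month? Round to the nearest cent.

Usage = 37.7 kWh/day × 28 days = 1055.6 kWh
First 400 kWh × €0.077 = €30.80
Next 500 kWh × €0.143 = €71.50
Remaining 155.6 kWh × €0.236 = €36.72
Energy charge = €139.02; + service €17.02 = €156.04

€156.04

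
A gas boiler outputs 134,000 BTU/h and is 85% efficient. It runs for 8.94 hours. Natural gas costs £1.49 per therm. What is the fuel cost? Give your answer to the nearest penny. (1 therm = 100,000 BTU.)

£21.00

Heat delivered = 134,000 BTU/h × 8.94 h = 1,197,960 BTU
Gas input = 1,197,960 / 0.85 = 1,409,365 BTU
= 1,409,365 / 100,000 = 14.09 therm
Cost = 14.09 × £1.49/therm = £21.00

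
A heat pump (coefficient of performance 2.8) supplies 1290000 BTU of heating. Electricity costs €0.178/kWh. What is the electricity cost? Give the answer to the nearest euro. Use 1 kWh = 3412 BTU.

Heat delivered = 1,290,000 BTU / 3412 = 378.1 kWh
Electrical input = 378.1 kWh / 2.8 = 135 kWh
Cost = 135 × €0.178/kWh = €24.03 ≈ €24

€24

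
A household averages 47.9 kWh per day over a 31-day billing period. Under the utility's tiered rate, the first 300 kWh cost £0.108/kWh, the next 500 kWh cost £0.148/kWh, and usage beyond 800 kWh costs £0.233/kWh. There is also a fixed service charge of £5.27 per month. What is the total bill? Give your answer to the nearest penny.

Usage = 47.9 kWh/day × 31 days = 1484.9 kWh
First 300 kWh × £0.108 = £32.40
Next 500 kWh × £0.148 = £74.00
Remaining 684.9 kWh × £0.233 = £159.58
Energy charge = £265.98; + service £5.27 = £271.25

£271.25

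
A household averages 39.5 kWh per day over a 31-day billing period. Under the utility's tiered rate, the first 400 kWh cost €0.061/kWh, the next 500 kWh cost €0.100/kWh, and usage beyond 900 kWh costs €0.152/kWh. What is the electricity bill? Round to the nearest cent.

Usage = 39.5 kWh/day × 31 days = 1224.5 kWh
First 400 kWh × €0.061 = €24.40
Next 500 kWh × €0.100 = €50.00
Remaining 324.5 kWh × €0.152 = €49.32
Total = €123.72

€123.72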